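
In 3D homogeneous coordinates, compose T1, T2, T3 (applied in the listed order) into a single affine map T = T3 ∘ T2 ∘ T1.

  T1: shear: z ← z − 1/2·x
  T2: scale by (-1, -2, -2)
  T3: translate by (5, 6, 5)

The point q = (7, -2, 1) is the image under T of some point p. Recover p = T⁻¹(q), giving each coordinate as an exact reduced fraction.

p = (-2, 4, 1)

T1 = [1 0 0 0; 0 1 0 0; -1/2 0 1 0; 0 0 0 1]
T2·T1 = [-1 0 0 0; 0 -2 0 0; 1 0 -2 0; 0 0 0 1]
T3·…·T1 = [-1 0 0 5; 0 -2 0 6; 1 0 -2 5; 0 0 0 1]
det M = -4; M⁻¹ = [-1 0 0 5; 0 -1/2 0 3; -1/2 0 -1/2 5; 0 0 0 1]
M⁻¹ · (7, -2, 1)ᵀ = (-2, 4, 1)ᵀ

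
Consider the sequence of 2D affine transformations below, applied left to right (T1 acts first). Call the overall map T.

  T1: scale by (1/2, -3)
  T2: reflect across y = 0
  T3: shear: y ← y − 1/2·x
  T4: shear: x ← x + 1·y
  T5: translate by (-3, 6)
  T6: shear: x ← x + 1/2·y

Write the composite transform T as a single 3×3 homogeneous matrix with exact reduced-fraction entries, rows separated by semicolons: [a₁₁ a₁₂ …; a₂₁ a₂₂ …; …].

T = [1/8 9/2 0; -1/4 3 6; 0 0 1]

T1 = [1/2 0 0; 0 -3 0; 0 0 1]
T2·T1 = [1/2 0 0; 0 3 0; 0 0 1]
T3·…·T1 = [1/2 0 0; -1/4 3 0; 0 0 1]
T4·…·T1 = [1/4 3 0; -1/4 3 0; 0 0 1]
T5·…·T1 = [1/4 3 -3; -1/4 3 6; 0 0 1]
T6·…·T1 = [1/8 9/2 0; -1/4 3 6; 0 0 1]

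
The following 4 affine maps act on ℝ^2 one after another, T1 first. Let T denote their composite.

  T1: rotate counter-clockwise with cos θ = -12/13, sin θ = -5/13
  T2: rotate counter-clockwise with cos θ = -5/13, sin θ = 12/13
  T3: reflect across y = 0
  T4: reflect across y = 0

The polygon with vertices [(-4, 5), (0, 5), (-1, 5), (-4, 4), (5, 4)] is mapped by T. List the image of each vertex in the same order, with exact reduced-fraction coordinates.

image vertices: (115/169, 1076/169), (595/169, 600/169), (475/169, 719/169), (-4/169, 956/169), (1076/169, -115/169)

T1 rotate counter-clockwise with cos θ = -12/13, sin θ = -5/13: (-4, 5) → (73/13, -40/13); (0, 5) → (25/13, -60/13); (-1, 5) → (37/13, -55/13); (-4, 4) → (68/13, -28/13); (5, 4) → (-40/13, -73/13)
T2 rotate counter-clockwise with cos θ = -5/13, sin θ = 12/13: (73/13, -40/13) → (115/169, 1076/169); (25/13, -60/13) → (595/169, 600/169); (37/13, -55/13) → (475/169, 719/169); (68/13, -28/13) → (-4/169, 956/169); (-40/13, -73/13) → (1076/169, -115/169)
T3 reflect across y = 0: (115/169, 1076/169) → (115/169, -1076/169); (595/169, 600/169) → (595/169, -600/169); (475/169, 719/169) → (475/169, -719/169); (-4/169, 956/169) → (-4/169, -956/169); (1076/169, -115/169) → (1076/169, 115/169)
T4 reflect across y = 0: (115/169, -1076/169) → (115/169, 1076/169); (595/169, -600/169) → (595/169, 600/169); (475/169, -719/169) → (475/169, 719/169); (-4/169, -956/169) → (-4/169, 956/169); (1076/169, 115/169) → (1076/169, -115/169)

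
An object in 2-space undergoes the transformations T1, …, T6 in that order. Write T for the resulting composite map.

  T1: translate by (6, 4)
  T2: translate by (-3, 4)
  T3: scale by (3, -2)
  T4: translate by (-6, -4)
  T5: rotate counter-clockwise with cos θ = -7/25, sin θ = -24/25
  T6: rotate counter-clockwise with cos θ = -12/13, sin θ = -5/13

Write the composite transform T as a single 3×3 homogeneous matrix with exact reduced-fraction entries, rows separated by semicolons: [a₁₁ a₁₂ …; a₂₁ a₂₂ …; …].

T = [-108/325 646/325 6352/325; 969/325 72/325 1689/325; 0 0 1]

T1 = [1 0 6; 0 1 4; 0 0 1]
T2·T1 = [1 0 3; 0 1 8; 0 0 1]
T3·…·T1 = [3 0 9; 0 -2 -16; 0 0 1]
T4·…·T1 = [3 0 3; 0 -2 -20; 0 0 1]
T5·…·T1 = [-21/25 -48/25 -501/25; -72/25 14/25 68/25; 0 0 1]
T6·…·T1 = [-108/325 646/325 6352/325; 969/325 72/325 1689/325; 0 0 1]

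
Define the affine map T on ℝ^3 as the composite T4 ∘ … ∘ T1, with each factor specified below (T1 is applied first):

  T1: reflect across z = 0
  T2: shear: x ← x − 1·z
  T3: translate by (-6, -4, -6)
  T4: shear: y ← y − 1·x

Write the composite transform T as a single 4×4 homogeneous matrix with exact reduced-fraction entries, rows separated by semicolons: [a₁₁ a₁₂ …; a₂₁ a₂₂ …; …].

T1 = [1 0 0 0; 0 1 0 0; 0 0 -1 0; 0 0 0 1]
T2·T1 = [1 0 1 0; 0 1 0 0; 0 0 -1 0; 0 0 0 1]
T3·…·T1 = [1 0 1 -6; 0 1 0 -4; 0 0 -1 -6; 0 0 0 1]
T4·…·T1 = [1 0 1 -6; -1 1 -1 2; 0 0 -1 -6; 0 0 0 1]

T = [1 0 1 -6; -1 1 -1 2; 0 0 -1 -6; 0 0 0 1]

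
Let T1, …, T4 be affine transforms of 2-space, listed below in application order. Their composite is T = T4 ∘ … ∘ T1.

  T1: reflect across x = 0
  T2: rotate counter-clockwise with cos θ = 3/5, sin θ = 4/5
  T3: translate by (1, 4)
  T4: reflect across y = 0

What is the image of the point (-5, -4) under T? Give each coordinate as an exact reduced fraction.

T1 reflect across x = 0: (-5, -4) → (5, -4)
T2 rotate counter-clockwise with cos θ = 3/5, sin θ = 4/5: (5, -4) → (31/5, 8/5)
T3 translate by (1, 4): (31/5, 8/5) → (36/5, 28/5)
T4 reflect across y = 0: (36/5, 28/5) → (36/5, -28/5)

T(p) = (36/5, -28/5)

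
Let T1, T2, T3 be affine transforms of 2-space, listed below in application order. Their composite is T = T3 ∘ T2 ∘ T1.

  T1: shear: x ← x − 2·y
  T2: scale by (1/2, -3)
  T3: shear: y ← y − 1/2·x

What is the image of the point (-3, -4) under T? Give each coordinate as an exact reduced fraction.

T1 shear: x ← x − 2·y: (-3, -4) → (5, -4)
T2 scale by (1/2, -3): (5, -4) → (5/2, 12)
T3 shear: y ← y − 1/2·x: (5/2, 12) → (5/2, 43/4)

T(p) = (5/2, 43/4)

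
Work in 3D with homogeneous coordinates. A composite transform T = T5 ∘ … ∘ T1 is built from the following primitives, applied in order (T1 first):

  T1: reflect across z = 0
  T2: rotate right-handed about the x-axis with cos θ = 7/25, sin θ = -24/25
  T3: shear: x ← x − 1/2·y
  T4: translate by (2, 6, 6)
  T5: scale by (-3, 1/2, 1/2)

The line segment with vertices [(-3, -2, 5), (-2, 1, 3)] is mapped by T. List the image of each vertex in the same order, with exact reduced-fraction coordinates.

T1 reflect across z = 0: (-3, -2, 5) → (-3, -2, -5); (-2, 1, 3) → (-2, 1, -3)
T2 rotate right-handed about the x-axis with cos θ = 7/25, sin θ = -24/25: (-3, -2, -5) → (-3, -134/25, 13/25); (-2, 1, -3) → (-2, -13/5, -9/5)
T3 shear: x ← x − 1/2·y: (-3, -134/25, 13/25) → (-8/25, -134/25, 13/25); (-2, -13/5, -9/5) → (-7/10, -13/5, -9/5)
T4 translate by (2, 6, 6): (-8/25, -134/25, 13/25) → (42/25, 16/25, 163/25); (-7/10, -13/5, -9/5) → (13/10, 17/5, 21/5)
T5 scale by (-3, 1/2, 1/2): (42/25, 16/25, 163/25) → (-126/25, 8/25, 163/50); (13/10, 17/5, 21/5) → (-39/10, 17/10, 21/10)

image vertices: (-126/25, 8/25, 163/50), (-39/10, 17/10, 21/10)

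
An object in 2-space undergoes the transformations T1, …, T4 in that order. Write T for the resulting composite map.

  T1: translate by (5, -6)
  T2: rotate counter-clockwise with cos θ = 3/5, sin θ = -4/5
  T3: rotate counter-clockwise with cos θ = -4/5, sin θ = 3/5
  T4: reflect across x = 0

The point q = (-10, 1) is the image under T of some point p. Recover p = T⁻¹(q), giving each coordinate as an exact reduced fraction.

p = (-4, -4)

T1 = [1 0 5; 0 1 -6; 0 0 1]
T2·T1 = [3/5 4/5 -9/5; -4/5 3/5 -38/5; 0 0 1]
T3·…·T1 = [0 -1 6; 1 0 5; 0 0 1]
T4·…·T1 = [0 1 -6; 1 0 5; 0 0 1]
det M = -1; M⁻¹ = [0 1 -5; 1 0 6; 0 0 1]
M⁻¹ · (-10, 1)ᵀ = (-4, -4)ᵀ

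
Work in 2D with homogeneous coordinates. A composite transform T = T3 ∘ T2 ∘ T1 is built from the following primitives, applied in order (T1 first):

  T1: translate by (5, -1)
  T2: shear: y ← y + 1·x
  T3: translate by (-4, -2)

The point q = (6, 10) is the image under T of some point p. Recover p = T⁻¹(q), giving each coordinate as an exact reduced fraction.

T1 = [1 0 5; 0 1 -1; 0 0 1]
T2·T1 = [1 0 5; 1 1 4; 0 0 1]
T3·…·T1 = [1 0 1; 1 1 2; 0 0 1]
det M = 1; M⁻¹ = [1 0 -1; -1 1 -1; 0 0 1]
M⁻¹ · (6, 10)ᵀ = (5, 3)ᵀ

p = (5, 3)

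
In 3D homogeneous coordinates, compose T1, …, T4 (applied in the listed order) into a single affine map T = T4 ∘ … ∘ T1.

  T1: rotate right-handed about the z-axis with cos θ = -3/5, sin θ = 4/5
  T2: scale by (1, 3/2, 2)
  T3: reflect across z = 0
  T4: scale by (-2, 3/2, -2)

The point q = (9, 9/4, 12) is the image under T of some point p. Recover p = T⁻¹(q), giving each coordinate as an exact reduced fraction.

T1 = [-3/5 -4/5 0 0; 4/5 -3/5 0 0; 0 0 1 0; 0 0 0 1]
T2·T1 = [-3/5 -4/5 0 0; 6/5 -9/10 0 0; 0 0 2 0; 0 0 0 1]
T3·…·T1 = [-3/5 -4/5 0 0; 6/5 -9/10 0 0; 0 0 -2 0; 0 0 0 1]
T4·…·T1 = [6/5 8/5 0 0; 9/5 -27/20 0 0; 0 0 4 0; 0 0 0 1]
det M = -18; M⁻¹ = [3/10 16/45 0 0; 2/5 -4/15 0 0; 0 0 1/4 0; 0 0 0 1]
M⁻¹ · (9, 9/4, 12)ᵀ = (7/2, 3, 3)ᵀ

p = (7/2, 3, 3)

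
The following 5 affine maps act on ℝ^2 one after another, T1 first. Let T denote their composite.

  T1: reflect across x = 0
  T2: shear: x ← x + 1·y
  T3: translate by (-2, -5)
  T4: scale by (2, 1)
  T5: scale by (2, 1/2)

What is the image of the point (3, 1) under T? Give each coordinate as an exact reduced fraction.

T1 reflect across x = 0: (3, 1) → (-3, 1)
T2 shear: x ← x + 1·y: (-3, 1) → (-2, 1)
T3 translate by (-2, -5): (-2, 1) → (-4, -4)
T4 scale by (2, 1): (-4, -4) → (-8, -4)
T5 scale by (2, 1/2): (-8, -4) → (-16, -2)

T(p) = (-16, -2)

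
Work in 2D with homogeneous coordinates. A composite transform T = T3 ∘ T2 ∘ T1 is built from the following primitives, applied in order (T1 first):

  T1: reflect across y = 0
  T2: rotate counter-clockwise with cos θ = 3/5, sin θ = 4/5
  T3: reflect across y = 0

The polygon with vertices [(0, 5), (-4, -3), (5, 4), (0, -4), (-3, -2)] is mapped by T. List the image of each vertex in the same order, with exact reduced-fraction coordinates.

image vertices: (4, 3), (-24/5, 7/5), (31/5, -8/5), (-16/5, -12/5), (-17/5, 6/5)

T1 reflect across y = 0: (0, 5) → (0, -5); (-4, -3) → (-4, 3); (5, 4) → (5, -4); (0, -4) → (0, 4); (-3, -2) → (-3, 2)
T2 rotate counter-clockwise with cos θ = 3/5, sin θ = 4/5: (0, -5) → (4, -3); (-4, 3) → (-24/5, -7/5); (5, -4) → (31/5, 8/5); (0, 4) → (-16/5, 12/5); (-3, 2) → (-17/5, -6/5)
T3 reflect across y = 0: (4, -3) → (4, 3); (-24/5, -7/5) → (-24/5, 7/5); (31/5, 8/5) → (31/5, -8/5); (-16/5, 12/5) → (-16/5, -12/5); (-17/5, -6/5) → (-17/5, 6/5)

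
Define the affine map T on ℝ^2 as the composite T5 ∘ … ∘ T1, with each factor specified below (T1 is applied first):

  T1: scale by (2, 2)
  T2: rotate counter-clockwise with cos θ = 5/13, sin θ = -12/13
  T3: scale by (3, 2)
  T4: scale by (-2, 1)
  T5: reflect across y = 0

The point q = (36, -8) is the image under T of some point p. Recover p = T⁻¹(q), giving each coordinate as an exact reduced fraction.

T1 = [2 0 0; 0 2 0; 0 0 1]
T2·T1 = [10/13 24/13 0; -24/13 10/13 0; 0 0 1]
T3·…·T1 = [30/13 72/13 0; -48/13 20/13 0; 0 0 1]
T4·…·T1 = [-60/13 -144/13 0; -48/13 20/13 0; 0 0 1]
T5·…·T1 = [-60/13 -144/13 0; 48/13 -20/13 0; 0 0 1]
det M = 48; M⁻¹ = [-5/156 3/13 0; -1/13 -5/52 0; 0 0 1]
M⁻¹ · (36, -8)ᵀ = (-3, -2)ᵀ

p = (-3, -2)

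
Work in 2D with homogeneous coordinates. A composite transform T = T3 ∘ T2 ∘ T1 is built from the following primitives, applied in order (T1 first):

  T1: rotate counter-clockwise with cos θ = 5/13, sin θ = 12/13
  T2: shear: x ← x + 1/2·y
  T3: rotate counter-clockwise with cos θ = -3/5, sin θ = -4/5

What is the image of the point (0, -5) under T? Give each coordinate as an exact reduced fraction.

T1 rotate counter-clockwise with cos θ = 5/13, sin θ = 12/13: (0, -5) → (60/13, -25/13)
T2 shear: x ← x + 1/2·y: (60/13, -25/13) → (95/26, -25/13)
T3 rotate counter-clockwise with cos θ = -3/5, sin θ = -4/5: (95/26, -25/13) → (-97/26, -23/13)

T(p) = (-97/26, -23/13)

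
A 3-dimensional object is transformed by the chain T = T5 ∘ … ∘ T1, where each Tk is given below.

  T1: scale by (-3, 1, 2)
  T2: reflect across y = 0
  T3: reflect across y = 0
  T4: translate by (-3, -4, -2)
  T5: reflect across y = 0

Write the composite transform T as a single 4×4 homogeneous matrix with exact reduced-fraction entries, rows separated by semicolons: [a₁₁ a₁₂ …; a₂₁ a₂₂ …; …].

T1 = [-3 0 0 0; 0 1 0 0; 0 0 2 0; 0 0 0 1]
T2·T1 = [-3 0 0 0; 0 -1 0 0; 0 0 2 0; 0 0 0 1]
T3·…·T1 = [-3 0 0 0; 0 1 0 0; 0 0 2 0; 0 0 0 1]
T4·…·T1 = [-3 0 0 -3; 0 1 0 -4; 0 0 2 -2; 0 0 0 1]
T5·…·T1 = [-3 0 0 -3; 0 -1 0 4; 0 0 2 -2; 0 0 0 1]

T = [-3 0 0 -3; 0 -1 0 4; 0 0 2 -2; 0 0 0 1]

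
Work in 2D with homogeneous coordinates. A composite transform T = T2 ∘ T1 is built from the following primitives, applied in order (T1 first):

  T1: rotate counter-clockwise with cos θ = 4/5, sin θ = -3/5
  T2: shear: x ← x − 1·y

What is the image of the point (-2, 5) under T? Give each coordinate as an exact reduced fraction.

T1 rotate counter-clockwise with cos θ = 4/5, sin θ = -3/5: (-2, 5) → (7/5, 26/5)
T2 shear: x ← x − 1·y: (7/5, 26/5) → (-19/5, 26/5)

T(p) = (-19/5, 26/5)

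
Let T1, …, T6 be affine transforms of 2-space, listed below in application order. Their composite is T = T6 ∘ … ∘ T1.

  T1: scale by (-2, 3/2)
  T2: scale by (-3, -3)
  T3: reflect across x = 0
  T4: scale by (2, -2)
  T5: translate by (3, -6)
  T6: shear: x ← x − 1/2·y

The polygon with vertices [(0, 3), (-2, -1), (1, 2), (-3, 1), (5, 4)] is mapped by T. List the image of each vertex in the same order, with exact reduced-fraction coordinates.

image vertices: (-15/2, 21), (69/2, -15), (-15, 12), (75/2, 3), (-72, 30)

T1 scale by (-2, 3/2): (0, 3) → (0, 9/2); (-2, -1) → (4, -3/2); (1, 2) → (-2, 3); (-3, 1) → (6, 3/2); (5, 4) → (-10, 6)
T2 scale by (-3, -3): (0, 9/2) → (0, -27/2); (4, -3/2) → (-12, 9/2); (-2, 3) → (6, -9); (6, 3/2) → (-18, -9/2); (-10, 6) → (30, -18)
T3 reflect across x = 0: (0, -27/2) → (0, -27/2); (-12, 9/2) → (12, 9/2); (6, -9) → (-6, -9); (-18, -9/2) → (18, -9/2); (30, -18) → (-30, -18)
T4 scale by (2, -2): (0, -27/2) → (0, 27); (12, 9/2) → (24, -9); (-6, -9) → (-12, 18); (18, -9/2) → (36, 9); (-30, -18) → (-60, 36)
T5 translate by (3, -6): (0, 27) → (3, 21); (24, -9) → (27, -15); (-12, 18) → (-9, 12); (36, 9) → (39, 3); (-60, 36) → (-57, 30)
T6 shear: x ← x − 1/2·y: (3, 21) → (-15/2, 21); (27, -15) → (69/2, -15); (-9, 12) → (-15, 12); (39, 3) → (75/2, 3); (-57, 30) → (-72, 30)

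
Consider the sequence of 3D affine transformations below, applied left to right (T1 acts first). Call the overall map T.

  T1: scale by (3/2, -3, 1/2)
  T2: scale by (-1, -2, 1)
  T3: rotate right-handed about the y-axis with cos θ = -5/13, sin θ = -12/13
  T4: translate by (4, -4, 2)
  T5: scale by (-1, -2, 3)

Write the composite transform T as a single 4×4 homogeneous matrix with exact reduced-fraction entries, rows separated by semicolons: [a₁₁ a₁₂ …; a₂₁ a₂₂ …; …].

T1 = [3/2 0 0 0; 0 -3 0 0; 0 0 1/2 0; 0 0 0 1]
T2·T1 = [-3/2 0 0 0; 0 6 0 0; 0 0 1/2 0; 0 0 0 1]
T3·…·T1 = [15/26 0 -6/13 0; 0 6 0 0; -18/13 0 -5/26 0; 0 0 0 1]
T4·…·T1 = [15/26 0 -6/13 4; 0 6 0 -4; -18/13 0 -5/26 2; 0 0 0 1]
T5·…·T1 = [-15/26 0 6/13 -4; 0 -12 0 8; -54/13 0 -15/26 6; 0 0 0 1]

T = [-15/26 0 6/13 -4; 0 -12 0 8; -54/13 0 -15/26 6; 0 0 0 1]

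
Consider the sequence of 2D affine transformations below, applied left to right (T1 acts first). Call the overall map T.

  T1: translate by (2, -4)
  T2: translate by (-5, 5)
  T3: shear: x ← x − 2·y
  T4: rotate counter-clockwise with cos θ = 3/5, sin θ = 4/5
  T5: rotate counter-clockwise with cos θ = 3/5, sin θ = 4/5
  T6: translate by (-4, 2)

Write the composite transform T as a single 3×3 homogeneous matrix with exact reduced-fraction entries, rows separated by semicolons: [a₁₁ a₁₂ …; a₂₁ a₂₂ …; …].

T1 = [1 0 2; 0 1 -4; 0 0 1]
T2·T1 = [1 0 -3; 0 1 1; 0 0 1]
T3·…·T1 = [1 -2 -5; 0 1 1; 0 0 1]
T4·…·T1 = [3/5 -2 -19/5; 4/5 -1 -17/5; 0 0 1]
T5·…·T1 = [-7/25 -2/5 11/25; 24/25 -11/5 -127/25; 0 0 1]
T6·…·T1 = [-7/25 -2/5 -89/25; 24/25 -11/5 -77/25; 0 0 1]

T = [-7/25 -2/5 -89/25; 24/25 -11/5 -77/25; 0 0 1]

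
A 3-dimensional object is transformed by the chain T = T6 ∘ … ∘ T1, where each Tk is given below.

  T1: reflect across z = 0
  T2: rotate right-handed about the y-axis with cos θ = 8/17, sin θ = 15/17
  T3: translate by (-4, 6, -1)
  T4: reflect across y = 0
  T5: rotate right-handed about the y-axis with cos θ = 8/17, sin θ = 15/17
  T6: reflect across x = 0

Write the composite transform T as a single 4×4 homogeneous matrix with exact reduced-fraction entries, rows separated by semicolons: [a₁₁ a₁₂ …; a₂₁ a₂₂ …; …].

T = [161/289 0 240/289 47/17; 0 -1 0 -6; -240/289 0 161/289 52/17; 0 0 0 1]

T1 = [1 0 0 0; 0 1 0 0; 0 0 -1 0; 0 0 0 1]
T2·T1 = [8/17 0 -15/17 0; 0 1 0 0; -15/17 0 -8/17 0; 0 0 0 1]
T3·…·T1 = [8/17 0 -15/17 -4; 0 1 0 6; -15/17 0 -8/17 -1; 0 0 0 1]
T4·…·T1 = [8/17 0 -15/17 -4; 0 -1 0 -6; -15/17 0 -8/17 -1; 0 0 0 1]
T5·…·T1 = [-161/289 0 -240/289 -47/17; 0 -1 0 -6; -240/289 0 161/289 52/17; 0 0 0 1]
T6·…·T1 = [161/289 0 240/289 47/17; 0 -1 0 -6; -240/289 0 161/289 52/17; 0 0 0 1]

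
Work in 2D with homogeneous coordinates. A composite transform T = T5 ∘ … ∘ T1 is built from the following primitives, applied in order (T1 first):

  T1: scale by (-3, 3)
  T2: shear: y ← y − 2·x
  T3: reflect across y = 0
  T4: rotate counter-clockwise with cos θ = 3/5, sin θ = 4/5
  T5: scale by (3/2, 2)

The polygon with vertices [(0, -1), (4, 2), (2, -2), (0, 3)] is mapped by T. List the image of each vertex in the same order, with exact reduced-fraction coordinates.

T1 scale by (-3, 3): (0, -1) → (0, -3); (4, 2) → (-12, 6); (2, -2) → (-6, -6); (0, 3) → (0, 9)
T2 shear: y ← y − 2·x: (0, -3) → (0, -3); (-12, 6) → (-12, 30); (-6, -6) → (-6, 6); (0, 9) → (0, 9)
T3 reflect across y = 0: (0, -3) → (0, 3); (-12, 30) → (-12, -30); (-6, 6) → (-6, -6); (0, 9) → (0, -9)
T4 rotate counter-clockwise with cos θ = 3/5, sin θ = 4/5: (0, 3) → (-12/5, 9/5); (-12, -30) → (84/5, -138/5); (-6, -6) → (6/5, -42/5); (0, -9) → (36/5, -27/5)
T5 scale by (3/2, 2): (-12/5, 9/5) → (-18/5, 18/5); (84/5, -138/5) → (126/5, -276/5); (6/5, -42/5) → (9/5, -84/5); (36/5, -27/5) → (54/5, -54/5)

image vertices: (-18/5, 18/5), (126/5, -276/5), (9/5, -84/5), (54/5, -54/5)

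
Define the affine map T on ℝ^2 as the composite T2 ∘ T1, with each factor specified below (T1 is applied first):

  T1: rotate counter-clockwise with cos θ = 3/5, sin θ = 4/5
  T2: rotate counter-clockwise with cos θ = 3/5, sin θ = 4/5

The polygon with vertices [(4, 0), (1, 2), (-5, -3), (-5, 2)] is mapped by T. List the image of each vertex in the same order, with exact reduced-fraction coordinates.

T1 rotate counter-clockwise with cos θ = 3/5, sin θ = 4/5: (4, 0) → (12/5, 16/5); (1, 2) → (-1, 2); (-5, -3) → (-3/5, -29/5); (-5, 2) → (-23/5, -14/5)
T2 rotate counter-clockwise with cos θ = 3/5, sin θ = 4/5: (12/5, 16/5) → (-28/25, 96/25); (-1, 2) → (-11/5, 2/5); (-3/5, -29/5) → (107/25, -99/25); (-23/5, -14/5) → (-13/25, -134/25)

image vertices: (-28/25, 96/25), (-11/5, 2/5), (107/25, -99/25), (-13/25, -134/25)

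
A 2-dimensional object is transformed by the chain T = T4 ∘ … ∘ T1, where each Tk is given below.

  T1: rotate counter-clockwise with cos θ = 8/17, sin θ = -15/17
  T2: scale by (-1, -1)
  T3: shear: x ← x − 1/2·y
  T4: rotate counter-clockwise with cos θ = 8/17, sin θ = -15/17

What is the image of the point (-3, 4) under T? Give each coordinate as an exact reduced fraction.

T1 rotate counter-clockwise with cos θ = 8/17, sin θ = -15/17: (-3, 4) → (36/17, 77/17)
T2 scale by (-1, -1): (36/17, 77/17) → (-36/17, -77/17)
T3 shear: x ← x − 1/2·y: (-36/17, -77/17) → (5/34, -77/17)
T4 rotate counter-clockwise with cos θ = 8/17, sin θ = -15/17: (5/34, -77/17) → (-1135/289, -1307/578)

T(p) = (-1135/289, -1307/578)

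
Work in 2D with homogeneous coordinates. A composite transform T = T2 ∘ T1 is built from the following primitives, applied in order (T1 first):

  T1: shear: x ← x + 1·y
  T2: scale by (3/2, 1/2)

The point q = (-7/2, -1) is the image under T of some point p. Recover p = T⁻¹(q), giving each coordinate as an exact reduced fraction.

T1 = [1 1 0; 0 1 0; 0 0 1]
T2·T1 = [3/2 3/2 0; 0 1/2 0; 0 0 1]
det M = 3/4; M⁻¹ = [2/3 -2 0; 0 2 0; 0 0 1]
M⁻¹ · (-7/2, -1)ᵀ = (-1/3, -2)ᵀ

p = (-1/3, -2)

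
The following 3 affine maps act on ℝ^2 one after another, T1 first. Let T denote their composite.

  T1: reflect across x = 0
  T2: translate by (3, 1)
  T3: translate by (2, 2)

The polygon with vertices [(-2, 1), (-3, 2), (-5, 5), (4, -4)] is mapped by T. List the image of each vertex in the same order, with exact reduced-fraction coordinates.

image vertices: (7, 4), (8, 5), (10, 8), (1, -1)

T1 reflect across x = 0: (-2, 1) → (2, 1); (-3, 2) → (3, 2); (-5, 5) → (5, 5); (4, -4) → (-4, -4)
T2 translate by (3, 1): (2, 1) → (5, 2); (3, 2) → (6, 3); (5, 5) → (8, 6); (-4, -4) → (-1, -3)
T3 translate by (2, 2): (5, 2) → (7, 4); (6, 3) → (8, 5); (8, 6) → (10, 8); (-1, -3) → (1, -1)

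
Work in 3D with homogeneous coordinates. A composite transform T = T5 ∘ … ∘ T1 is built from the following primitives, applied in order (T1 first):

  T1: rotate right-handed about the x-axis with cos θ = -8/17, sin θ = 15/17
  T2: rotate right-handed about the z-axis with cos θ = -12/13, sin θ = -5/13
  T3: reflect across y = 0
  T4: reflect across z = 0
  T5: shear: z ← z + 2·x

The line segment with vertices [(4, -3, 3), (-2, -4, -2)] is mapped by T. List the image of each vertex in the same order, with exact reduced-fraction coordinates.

image vertices: (-921/221, 88/221, -945/221), (718/221, 574/221, 2008/221)

T1 rotate right-handed about the x-axis with cos θ = -8/17, sin θ = 15/17: (4, -3, 3) → (4, -21/17, -69/17); (-2, -4, -2) → (-2, 62/17, -44/17)
T2 rotate right-handed about the z-axis with cos θ = -12/13, sin θ = -5/13: (4, -21/17, -69/17) → (-921/221, -88/221, -69/17); (-2, 62/17, -44/17) → (718/221, -574/221, -44/17)
T3 reflect across y = 0: (-921/221, -88/221, -69/17) → (-921/221, 88/221, -69/17); (718/221, -574/221, -44/17) → (718/221, 574/221, -44/17)
T4 reflect across z = 0: (-921/221, 88/221, -69/17) → (-921/221, 88/221, 69/17); (718/221, 574/221, -44/17) → (718/221, 574/221, 44/17)
T5 shear: z ← z + 2·x: (-921/221, 88/221, 69/17) → (-921/221, 88/221, -945/221); (718/221, 574/221, 44/17) → (718/221, 574/221, 2008/221)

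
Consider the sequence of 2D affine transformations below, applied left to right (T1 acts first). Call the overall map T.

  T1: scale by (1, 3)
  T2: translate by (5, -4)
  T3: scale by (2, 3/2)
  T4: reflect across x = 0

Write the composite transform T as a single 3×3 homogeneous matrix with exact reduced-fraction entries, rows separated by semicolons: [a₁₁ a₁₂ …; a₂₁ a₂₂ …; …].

T = [-2 0 -10; 0 9/2 -6; 0 0 1]

T1 = [1 0 0; 0 3 0; 0 0 1]
T2·T1 = [1 0 5; 0 3 -4; 0 0 1]
T3·…·T1 = [2 0 10; 0 9/2 -6; 0 0 1]
T4·…·T1 = [-2 0 -10; 0 9/2 -6; 0 0 1]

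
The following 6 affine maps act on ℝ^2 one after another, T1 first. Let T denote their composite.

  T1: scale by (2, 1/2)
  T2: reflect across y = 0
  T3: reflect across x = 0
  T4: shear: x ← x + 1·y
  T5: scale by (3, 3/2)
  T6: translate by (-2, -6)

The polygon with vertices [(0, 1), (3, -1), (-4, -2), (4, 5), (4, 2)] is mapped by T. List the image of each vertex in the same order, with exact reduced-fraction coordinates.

T1 scale by (2, 1/2): (0, 1) → (0, 1/2); (3, -1) → (6, -1/2); (-4, -2) → (-8, -1); (4, 5) → (8, 5/2); (4, 2) → (8, 1)
T2 reflect across y = 0: (0, 1/2) → (0, -1/2); (6, -1/2) → (6, 1/2); (-8, -1) → (-8, 1); (8, 5/2) → (8, -5/2); (8, 1) → (8, -1)
T3 reflect across x = 0: (0, -1/2) → (0, -1/2); (6, 1/2) → (-6, 1/2); (-8, 1) → (8, 1); (8, -5/2) → (-8, -5/2); (8, -1) → (-8, -1)
T4 shear: x ← x + 1·y: (0, -1/2) → (-1/2, -1/2); (-6, 1/2) → (-11/2, 1/2); (8, 1) → (9, 1); (-8, -5/2) → (-21/2, -5/2); (-8, -1) → (-9, -1)
T5 scale by (3, 3/2): (-1/2, -1/2) → (-3/2, -3/4); (-11/2, 1/2) → (-33/2, 3/4); (9, 1) → (27, 3/2); (-21/2, -5/2) → (-63/2, -15/4); (-9, -1) → (-27, -3/2)
T6 translate by (-2, -6): (-3/2, -3/4) → (-7/2, -27/4); (-33/2, 3/4) → (-37/2, -21/4); (27, 3/2) → (25, -9/2); (-63/2, -15/4) → (-67/2, -39/4); (-27, -3/2) → (-29, -15/2)

image vertices: (-7/2, -27/4), (-37/2, -21/4), (25, -9/2), (-67/2, -39/4), (-29, -15/2)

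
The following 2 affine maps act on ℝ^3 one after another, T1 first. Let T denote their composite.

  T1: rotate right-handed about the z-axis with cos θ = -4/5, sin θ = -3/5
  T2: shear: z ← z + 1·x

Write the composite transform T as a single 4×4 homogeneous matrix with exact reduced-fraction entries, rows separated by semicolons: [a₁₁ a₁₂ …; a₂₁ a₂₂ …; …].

T1 = [-4/5 3/5 0 0; -3/5 -4/5 0 0; 0 0 1 0; 0 0 0 1]
T2·T1 = [-4/5 3/5 0 0; -3/5 -4/5 0 0; -4/5 3/5 1 0; 0 0 0 1]

T = [-4/5 3/5 0 0; -3/5 -4/5 0 0; -4/5 3/5 1 0; 0 0 0 1]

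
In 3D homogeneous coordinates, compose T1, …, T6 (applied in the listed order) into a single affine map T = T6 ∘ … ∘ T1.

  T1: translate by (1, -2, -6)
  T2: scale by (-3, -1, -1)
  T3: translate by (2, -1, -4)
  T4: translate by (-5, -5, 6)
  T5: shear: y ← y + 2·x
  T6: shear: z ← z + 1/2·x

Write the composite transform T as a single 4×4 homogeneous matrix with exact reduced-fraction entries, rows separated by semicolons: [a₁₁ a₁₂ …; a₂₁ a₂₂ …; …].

T = [-3 0 0 -6; -6 -1 0 -16; -3/2 0 -1 5; 0 0 0 1]

T1 = [1 0 0 1; 0 1 0 -2; 0 0 1 -6; 0 0 0 1]
T2·T1 = [-3 0 0 -3; 0 -1 0 2; 0 0 -1 6; 0 0 0 1]
T3·…·T1 = [-3 0 0 -1; 0 -1 0 1; 0 0 -1 2; 0 0 0 1]
T4·…·T1 = [-3 0 0 -6; 0 -1 0 -4; 0 0 -1 8; 0 0 0 1]
T5·…·T1 = [-3 0 0 -6; -6 -1 0 -16; 0 0 -1 8; 0 0 0 1]
T6·…·T1 = [-3 0 0 -6; -6 -1 0 -16; -3/2 0 -1 5; 0 0 0 1]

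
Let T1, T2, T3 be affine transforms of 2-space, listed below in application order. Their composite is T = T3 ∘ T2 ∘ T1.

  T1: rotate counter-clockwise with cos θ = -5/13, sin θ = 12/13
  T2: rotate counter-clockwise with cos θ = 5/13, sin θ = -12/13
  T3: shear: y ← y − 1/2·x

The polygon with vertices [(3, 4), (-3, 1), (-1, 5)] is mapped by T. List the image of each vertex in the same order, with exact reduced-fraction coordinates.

T1 rotate counter-clockwise with cos θ = -5/13, sin θ = 12/13: (3, 4) → (-63/13, 16/13); (-3, 1) → (3/13, -41/13); (-1, 5) → (-55/13, -37/13)
T2 rotate counter-clockwise with cos θ = 5/13, sin θ = -12/13: (-63/13, 16/13) → (-123/169, 836/169); (3/13, -41/13) → (-477/169, -241/169); (-55/13, -37/13) → (-719/169, 475/169)
T3 shear: y ← y − 1/2·x: (-123/169, 836/169) → (-123/169, 1795/338); (-477/169, -241/169) → (-477/169, -5/338); (-719/169, 475/169) → (-719/169, 1669/338)

image vertices: (-123/169, 1795/338), (-477/169, -5/338), (-719/169, 1669/338)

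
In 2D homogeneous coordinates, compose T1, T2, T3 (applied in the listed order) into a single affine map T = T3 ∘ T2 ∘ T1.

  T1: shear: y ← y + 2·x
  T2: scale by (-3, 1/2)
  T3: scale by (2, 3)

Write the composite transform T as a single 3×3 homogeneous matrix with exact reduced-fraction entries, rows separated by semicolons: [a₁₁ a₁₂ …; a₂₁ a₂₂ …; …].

T = [-6 0 0; 3 3/2 0; 0 0 1]

T1 = [1 0 0; 2 1 0; 0 0 1]
T2·T1 = [-3 0 0; 1 1/2 0; 0 0 1]
T3·…·T1 = [-6 0 0; 3 3/2 0; 0 0 1]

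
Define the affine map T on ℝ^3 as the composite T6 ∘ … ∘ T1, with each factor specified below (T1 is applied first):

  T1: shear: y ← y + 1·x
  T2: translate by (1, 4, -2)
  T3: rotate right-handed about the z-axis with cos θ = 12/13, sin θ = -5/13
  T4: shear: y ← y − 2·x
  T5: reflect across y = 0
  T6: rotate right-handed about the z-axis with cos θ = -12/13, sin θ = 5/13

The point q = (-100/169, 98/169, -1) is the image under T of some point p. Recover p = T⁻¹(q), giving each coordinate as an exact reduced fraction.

T1 = [1 0 0 0; 1 1 0 0; 0 0 1 0; 0 0 0 1]
T2·T1 = [1 0 0 1; 1 1 0 4; 0 0 1 -2; 0 0 0 1]
T3·…·T1 = [17/13 5/13 0 32/13; 7/13 12/13 0 43/13; 0 0 1 -2; 0 0 0 1]
T4·…·T1 = [17/13 5/13 0 32/13; -27/13 2/13 0 -21/13; 0 0 1 -2; 0 0 0 1]
T5·…·T1 = [17/13 5/13 0 32/13; 27/13 -2/13 0 21/13; 0 0 1 -2; 0 0 0 1]
T6·…·T1 = [-339/169 -50/169 0 -489/169; -239/169 49/169 0 -92/169; 0 0 1 -2; 0 0 0 1]
det M = -1; M⁻¹ = [-49/169 -50/169 0 -1; -239/169 339/169 0 -3; 0 0 1 2; 0 0 0 1]
M⁻¹ · (-100/169, 98/169, -1)ᵀ = (-1, -1, 1)ᵀ

p = (-1, -1, 1)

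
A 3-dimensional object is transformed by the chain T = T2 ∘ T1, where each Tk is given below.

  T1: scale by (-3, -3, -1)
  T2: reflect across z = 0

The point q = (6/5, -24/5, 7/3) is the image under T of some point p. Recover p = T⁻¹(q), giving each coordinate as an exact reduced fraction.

p = (-2/5, 8/5, 7/3)

T1 = [-3 0 0 0; 0 -3 0 0; 0 0 -1 0; 0 0 0 1]
T2·T1 = [-3 0 0 0; 0 -3 0 0; 0 0 1 0; 0 0 0 1]
det M = 9; M⁻¹ = [-1/3 0 0 0; 0 -1/3 0 0; 0 0 1 0; 0 0 0 1]
M⁻¹ · (6/5, -24/5, 7/3)ᵀ = (-2/5, 8/5, 7/3)ᵀ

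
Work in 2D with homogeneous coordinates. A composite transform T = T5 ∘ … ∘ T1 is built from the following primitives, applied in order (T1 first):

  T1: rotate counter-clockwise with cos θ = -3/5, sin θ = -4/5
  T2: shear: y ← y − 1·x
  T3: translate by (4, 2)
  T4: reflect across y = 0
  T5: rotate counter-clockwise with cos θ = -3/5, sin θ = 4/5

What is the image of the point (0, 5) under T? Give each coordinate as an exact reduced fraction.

T(p) = (-44/5, 17/5)

T1 rotate counter-clockwise with cos θ = -3/5, sin θ = -4/5: (0, 5) → (4, -3)
T2 shear: y ← y − 1·x: (4, -3) → (4, -7)
T3 translate by (4, 2): (4, -7) → (8, -5)
T4 reflect across y = 0: (8, -5) → (8, 5)
T5 rotate counter-clockwise with cos θ = -3/5, sin θ = 4/5: (8, 5) → (-44/5, 17/5)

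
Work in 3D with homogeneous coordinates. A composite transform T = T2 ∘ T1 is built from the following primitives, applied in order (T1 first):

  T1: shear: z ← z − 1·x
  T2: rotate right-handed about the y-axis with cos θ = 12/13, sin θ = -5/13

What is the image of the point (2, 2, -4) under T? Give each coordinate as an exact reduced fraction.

T1 shear: z ← z − 1·x: (2, 2, -4) → (2, 2, -6)
T2 rotate right-handed about the y-axis with cos θ = 12/13, sin θ = -5/13: (2, 2, -6) → (54/13, 2, -62/13)

T(p) = (54/13, 2, -62/13)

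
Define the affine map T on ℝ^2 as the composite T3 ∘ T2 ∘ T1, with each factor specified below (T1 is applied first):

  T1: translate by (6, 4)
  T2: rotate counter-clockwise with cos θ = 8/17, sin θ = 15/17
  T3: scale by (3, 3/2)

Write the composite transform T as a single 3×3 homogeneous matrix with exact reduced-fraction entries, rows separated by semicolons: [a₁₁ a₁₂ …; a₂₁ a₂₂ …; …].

T = [24/17 -45/17 -36/17; 45/34 12/17 183/17; 0 0 1]

T1 = [1 0 6; 0 1 4; 0 0 1]
T2·T1 = [8/17 -15/17 -12/17; 15/17 8/17 122/17; 0 0 1]
T3·…·T1 = [24/17 -45/17 -36/17; 45/34 12/17 183/17; 0 0 1]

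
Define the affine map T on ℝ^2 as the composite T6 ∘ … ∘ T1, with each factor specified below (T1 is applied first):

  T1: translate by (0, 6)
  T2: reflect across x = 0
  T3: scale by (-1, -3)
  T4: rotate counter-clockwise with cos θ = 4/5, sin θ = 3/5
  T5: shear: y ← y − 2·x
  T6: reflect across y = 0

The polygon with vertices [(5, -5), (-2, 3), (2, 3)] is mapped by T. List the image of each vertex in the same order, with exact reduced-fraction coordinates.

image vertices: (29/5, 11), (73/5, 52), (89/5, 56)

T1 translate by (0, 6): (5, -5) → (5, 1); (-2, 3) → (-2, 9); (2, 3) → (2, 9)
T2 reflect across x = 0: (5, 1) → (-5, 1); (-2, 9) → (2, 9); (2, 9) → (-2, 9)
T3 scale by (-1, -3): (-5, 1) → (5, -3); (2, 9) → (-2, -27); (-2, 9) → (2, -27)
T4 rotate counter-clockwise with cos θ = 4/5, sin θ = 3/5: (5, -3) → (29/5, 3/5); (-2, -27) → (73/5, -114/5); (2, -27) → (89/5, -102/5)
T5 shear: y ← y − 2·x: (29/5, 3/5) → (29/5, -11); (73/5, -114/5) → (73/5, -52); (89/5, -102/5) → (89/5, -56)
T6 reflect across y = 0: (29/5, -11) → (29/5, 11); (73/5, -52) → (73/5, 52); (89/5, -56) → (89/5, 56)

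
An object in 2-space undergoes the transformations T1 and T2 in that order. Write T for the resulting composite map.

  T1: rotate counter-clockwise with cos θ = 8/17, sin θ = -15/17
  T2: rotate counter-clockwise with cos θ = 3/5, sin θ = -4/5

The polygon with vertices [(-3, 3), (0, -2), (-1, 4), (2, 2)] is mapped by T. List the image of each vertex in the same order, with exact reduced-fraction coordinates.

T1 rotate counter-clockwise with cos θ = 8/17, sin θ = -15/17: (-3, 3) → (21/17, 69/17); (0, -2) → (-30/17, -16/17); (-1, 4) → (52/17, 47/17); (2, 2) → (46/17, -14/17)
T2 rotate counter-clockwise with cos θ = 3/5, sin θ = -4/5: (21/17, 69/17) → (339/85, 123/85); (-30/17, -16/17) → (-154/85, 72/85); (52/17, 47/17) → (344/85, -67/85); (46/17, -14/17) → (82/85, -226/85)

image vertices: (339/85, 123/85), (-154/85, 72/85), (344/85, -67/85), (82/85, -226/85)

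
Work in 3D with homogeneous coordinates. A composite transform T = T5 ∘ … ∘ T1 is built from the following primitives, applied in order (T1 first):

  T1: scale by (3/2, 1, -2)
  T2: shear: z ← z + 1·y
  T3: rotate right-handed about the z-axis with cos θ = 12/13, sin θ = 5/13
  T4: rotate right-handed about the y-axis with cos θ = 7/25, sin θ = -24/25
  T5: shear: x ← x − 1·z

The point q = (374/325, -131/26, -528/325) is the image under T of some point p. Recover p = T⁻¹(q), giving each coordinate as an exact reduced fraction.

p = (-7/3, -4, -2)

T1 = [3/2 0 0 0; 0 1 0 0; 0 0 -2 0; 0 0 0 1]
T2·T1 = [3/2 0 0 0; 0 1 0 0; 0 1 -2 0; 0 0 0 1]
T3·…·T1 = [18/13 -5/13 0 0; 15/26 12/13 0 0; 0 1 -2 0; 0 0 0 1]
T4·…·T1 = [126/325 -347/325 48/25 0; 15/26 12/13 0 0; 432/325 -29/325 -14/25 0; 0 0 0 1]
T5·…·T1 = [-306/325 -318/325 62/25 0; 15/26 12/13 0 0; 432/325 -29/325 -14/25 0; 0 0 0 1]
det M = -3; M⁻¹ = [56/325 10/39 248/325 0; -7/65 12/13 -31/65 0; 277/650 6/13 33/325 0; 0 0 0 1]
M⁻¹ · (374/325, -131/26, -528/325)ᵀ = (-7/3, -4, -2)ᵀ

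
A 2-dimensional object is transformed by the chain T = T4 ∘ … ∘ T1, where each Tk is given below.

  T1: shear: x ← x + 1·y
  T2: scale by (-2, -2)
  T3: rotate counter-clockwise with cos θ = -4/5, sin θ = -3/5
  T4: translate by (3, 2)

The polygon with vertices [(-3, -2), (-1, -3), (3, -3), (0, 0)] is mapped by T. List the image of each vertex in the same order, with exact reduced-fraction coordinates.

T1 shear: x ← x + 1·y: (-3, -2) → (-5, -2); (-1, -3) → (-4, -3); (3, -3) → (0, -3); (0, 0) → (0, 0)
T2 scale by (-2, -2): (-5, -2) → (10, 4); (-4, -3) → (8, 6); (0, -3) → (0, 6); (0, 0) → (0, 0)
T3 rotate counter-clockwise with cos θ = -4/5, sin θ = -3/5: (10, 4) → (-28/5, -46/5); (8, 6) → (-14/5, -48/5); (0, 6) → (18/5, -24/5); (0, 0) → (0, 0)
T4 translate by (3, 2): (-28/5, -46/5) → (-13/5, -36/5); (-14/5, -48/5) → (1/5, -38/5); (18/5, -24/5) → (33/5, -14/5); (0, 0) → (3, 2)

image vertices: (-13/5, -36/5), (1/5, -38/5), (33/5, -14/5), (3, 2)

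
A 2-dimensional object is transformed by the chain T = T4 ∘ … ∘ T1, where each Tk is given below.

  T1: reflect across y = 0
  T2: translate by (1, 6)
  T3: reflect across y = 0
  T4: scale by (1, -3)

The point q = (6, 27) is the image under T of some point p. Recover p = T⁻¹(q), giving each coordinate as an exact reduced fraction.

p = (5, -3)

T1 = [1 0 0; 0 -1 0; 0 0 1]
T2·T1 = [1 0 1; 0 -1 6; 0 0 1]
T3·…·T1 = [1 0 1; 0 1 -6; 0 0 1]
T4·…·T1 = [1 0 1; 0 -3 18; 0 0 1]
det M = -3; M⁻¹ = [1 0 -1; 0 -1/3 6; 0 0 1]
M⁻¹ · (6, 27)ᵀ = (5, -3)ᵀ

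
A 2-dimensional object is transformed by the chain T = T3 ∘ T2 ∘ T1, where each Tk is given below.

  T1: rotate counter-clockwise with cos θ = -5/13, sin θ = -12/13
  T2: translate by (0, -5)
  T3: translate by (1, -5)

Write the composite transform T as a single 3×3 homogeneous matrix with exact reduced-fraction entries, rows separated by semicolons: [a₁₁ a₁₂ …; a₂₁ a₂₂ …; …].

T = [-5/13 12/13 1; -12/13 -5/13 -10; 0 0 1]

T1 = [-5/13 12/13 0; -12/13 -5/13 0; 0 0 1]
T2·T1 = [-5/13 12/13 0; -12/13 -5/13 -5; 0 0 1]
T3·…·T1 = [-5/13 12/13 1; -12/13 -5/13 -10; 0 0 1]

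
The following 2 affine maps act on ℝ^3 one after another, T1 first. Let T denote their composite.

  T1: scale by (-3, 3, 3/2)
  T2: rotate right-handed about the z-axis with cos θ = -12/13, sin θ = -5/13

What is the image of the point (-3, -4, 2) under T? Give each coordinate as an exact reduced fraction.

T(p) = (-168/13, 99/13, 3)

T1 scale by (-3, 3, 3/2): (-3, -4, 2) → (9, -12, 3)
T2 rotate right-handed about the z-axis with cos θ = -12/13, sin θ = -5/13: (9, -12, 3) → (-168/13, 99/13, 3)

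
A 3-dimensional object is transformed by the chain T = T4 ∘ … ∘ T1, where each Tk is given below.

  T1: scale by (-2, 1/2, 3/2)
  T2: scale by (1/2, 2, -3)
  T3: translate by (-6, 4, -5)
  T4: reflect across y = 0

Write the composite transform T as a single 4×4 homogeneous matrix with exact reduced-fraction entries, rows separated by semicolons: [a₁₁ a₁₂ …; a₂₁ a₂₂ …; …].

T1 = [-2 0 0 0; 0 1/2 0 0; 0 0 3/2 0; 0 0 0 1]
T2·T1 = [-1 0 0 0; 0 1 0 0; 0 0 -9/2 0; 0 0 0 1]
T3·…·T1 = [-1 0 0 -6; 0 1 0 4; 0 0 -9/2 -5; 0 0 0 1]
T4·…·T1 = [-1 0 0 -6; 0 -1 0 -4; 0 0 -9/2 -5; 0 0 0 1]

T = [-1 0 0 -6; 0 -1 0 -4; 0 0 -9/2 -5; 0 0 0 1]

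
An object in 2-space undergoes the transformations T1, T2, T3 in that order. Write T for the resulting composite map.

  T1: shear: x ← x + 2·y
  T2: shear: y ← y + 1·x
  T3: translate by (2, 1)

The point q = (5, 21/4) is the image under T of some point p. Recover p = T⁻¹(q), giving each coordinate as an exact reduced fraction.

T1 = [1 2 0; 0 1 0; 0 0 1]
T2·T1 = [1 2 0; 1 3 0; 0 0 1]
T3·…·T1 = [1 2 2; 1 3 1; 0 0 1]
det M = 1; M⁻¹ = [3 -2 -4; -1 1 1; 0 0 1]
M⁻¹ · (5, 21/4)ᵀ = (1/2, 5/4)ᵀ

p = (1/2, 5/4)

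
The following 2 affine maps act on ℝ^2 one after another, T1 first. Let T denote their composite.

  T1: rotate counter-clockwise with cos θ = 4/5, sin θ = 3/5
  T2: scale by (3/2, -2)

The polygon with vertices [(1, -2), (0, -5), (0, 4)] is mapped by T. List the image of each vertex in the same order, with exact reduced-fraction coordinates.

image vertices: (3, 2), (9/2, 8), (-18/5, -32/5)

T1 rotate counter-clockwise with cos θ = 4/5, sin θ = 3/5: (1, -2) → (2, -1); (0, -5) → (3, -4); (0, 4) → (-12/5, 16/5)
T2 scale by (3/2, -2): (2, -1) → (3, 2); (3, -4) → (9/2, 8); (-12/5, 16/5) → (-18/5, -32/5)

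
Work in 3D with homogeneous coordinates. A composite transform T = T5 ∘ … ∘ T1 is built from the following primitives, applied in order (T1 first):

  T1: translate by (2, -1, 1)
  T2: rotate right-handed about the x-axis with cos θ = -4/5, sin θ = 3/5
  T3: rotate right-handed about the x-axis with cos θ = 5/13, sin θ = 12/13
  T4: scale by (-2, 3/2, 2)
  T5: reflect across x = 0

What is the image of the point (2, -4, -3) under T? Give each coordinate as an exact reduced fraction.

T1 translate by (2, -1, 1): (2, -4, -3) → (4, -5, -2)
T2 rotate right-handed about the x-axis with cos θ = -4/5, sin θ = 3/5: (4, -5, -2) → (4, 26/5, -7/5)
T3 rotate right-handed about the x-axis with cos θ = 5/13, sin θ = 12/13: (4, 26/5, -7/5) → (4, 214/65, 277/65)
T4 scale by (-2, 3/2, 2): (4, 214/65, 277/65) → (-8, 321/65, 554/65)
T5 reflect across x = 0: (-8, 321/65, 554/65) → (8, 321/65, 554/65)

T(p) = (8, 321/65, 554/65)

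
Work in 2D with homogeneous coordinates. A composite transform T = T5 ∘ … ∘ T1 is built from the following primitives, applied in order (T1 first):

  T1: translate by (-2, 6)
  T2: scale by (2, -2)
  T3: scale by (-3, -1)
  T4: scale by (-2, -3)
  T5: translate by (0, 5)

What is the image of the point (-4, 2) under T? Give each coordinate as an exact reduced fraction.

T(p) = (-72, -43)

T1 translate by (-2, 6): (-4, 2) → (-6, 8)
T2 scale by (2, -2): (-6, 8) → (-12, -16)
T3 scale by (-3, -1): (-12, -16) → (36, 16)
T4 scale by (-2, -3): (36, 16) → (-72, -48)
T5 translate by (0, 5): (-72, -48) → (-72, -43)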